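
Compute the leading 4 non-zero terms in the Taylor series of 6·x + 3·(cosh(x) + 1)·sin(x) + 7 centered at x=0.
-3·x^5/40 + x^3/2 + 12·x + 7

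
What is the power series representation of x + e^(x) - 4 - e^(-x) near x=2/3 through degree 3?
(-10·e^(2/3) - 3 + 3·e^(4/3))·e^(-2/3)/3 + (1 + e^(2/3) + e^(4/3))·e^(-2/3)·(x - 2/3) + (-1 + e^(4/3))·e^(-2/3)·(x - 2/3)^2/2 + (1 + e^(4/3))·e^(-2/3)·(x - 2/3)^3/6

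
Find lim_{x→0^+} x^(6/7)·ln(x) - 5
The product is a 0·∞ indeterminate form at x → 0⁺.
Rewrite the product as ln(x) / x^(-6/7) and apply L'Hôpital, or use the standard hierarchy x^(-6/7) ≫ |ln x| as x → 0⁺.
The indeterminate product → 0, so the limit = -5.

Final answer: -5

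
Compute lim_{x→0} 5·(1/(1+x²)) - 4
Direct substitution at x = 0 gives 1.

Final answer: 1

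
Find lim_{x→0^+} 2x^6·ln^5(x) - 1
The product is a 0·∞ indeterminate form at x → 0⁺.
Rewrite the product as 2·ln^5(x) / x^(-6) and apply L'Hôpital, or use the standard hierarchy x^(-6) ≫ |ln x|^5 as x → 0⁺.
The indeterminate product → 0, so the limit = -1.

Final answer: -1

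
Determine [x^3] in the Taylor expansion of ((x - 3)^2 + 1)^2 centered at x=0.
Expand to order 3: ((x - 3)^2 + 1)^2 = -12·x^3 + 56·x^2 - 120·x + 100 + O(x^4).
The coefficient of x^3 is -12.

Final answer: -12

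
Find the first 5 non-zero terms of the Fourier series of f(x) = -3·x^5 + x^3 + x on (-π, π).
(-730 - 6·π^4 + 122·π^2)·sin(x) + (-16·π^2 + 23 + 3·π^4)·sin(2·x) + (-2·π^4 - 74/27 + 46·π^2/9)·sin(3·x) + (-19·π^2/8 + 25/64 + 3·π^4/2)·sin(4·x) + (-6·π^4/5 + 46/625 + 34·π^2/25)·sin(5·x)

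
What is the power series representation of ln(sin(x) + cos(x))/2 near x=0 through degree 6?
-16·x^6/45 + x^5/3 - x^4/3 + x^3/3 - x^2/2 + x/2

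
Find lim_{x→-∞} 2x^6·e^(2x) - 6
The product is a 0·∞ indeterminate form at x → -∞.
Rewrite the product as 2x^6 / e^(-2x) (an ∞/∞ form) and apply L'Hôpital, or use the standard hierarchy e^(2|x|) ≫ |x^6| as x → -∞.
The indeterminate product → 0, so the limit = -6.

Final answer: -6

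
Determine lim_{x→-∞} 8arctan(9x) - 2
Evaluate the dominant behaviour as x → -∞; each term tends to a finite value or vanishes.
Limit = -4·π - 2.

Final answer: -4·π - 2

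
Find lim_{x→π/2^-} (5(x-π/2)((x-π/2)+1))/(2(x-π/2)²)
Both numerator and denominator → 0 as x → π/2^-; this is a 0/0 indeterminate form.
Expand each to leading order near x = π/2: numerator ~ 5·(x - π/2), denominator ~ 2·(x - π/2)^2.
The limit of the ratio is -∞.

Final answer: -∞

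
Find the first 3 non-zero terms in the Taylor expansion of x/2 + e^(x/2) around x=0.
x^2/8 + x + 1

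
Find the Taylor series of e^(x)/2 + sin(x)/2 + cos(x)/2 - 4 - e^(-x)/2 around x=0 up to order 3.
x^3/12 - x^2/4 + 3·x/2 - 7/2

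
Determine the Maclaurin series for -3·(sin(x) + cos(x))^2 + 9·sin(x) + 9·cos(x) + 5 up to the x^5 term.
-29·x^5/40 + 3·x^4/8 + 5·x^3/2 - 9·x^2/2 + 3·x + 11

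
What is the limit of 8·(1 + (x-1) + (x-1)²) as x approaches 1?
Direct substitution at x = 1 gives 8.

Final answer: 8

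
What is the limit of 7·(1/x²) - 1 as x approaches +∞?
Evaluate the dominant behaviour as x → +∞; each term tends to a finite value or vanishes.
Limit = -1.

Final answer: -1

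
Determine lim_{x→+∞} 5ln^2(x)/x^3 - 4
The quotient is an ∞/∞ indeterminate form as x → +∞.
The polynomial denominator x^3 dominates the logarithmic numerator (any positive power of x ≫ ln^2(x) as x → ∞), so the quotient → 0.
Adding the constant: 0 - 4 = -4. Limit = -4.

Final answer: -4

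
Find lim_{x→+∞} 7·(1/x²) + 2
Evaluate the dominant behaviour as x → +∞; each term tends to a finite value or vanishes.
Limit = 2.

Final answer: 2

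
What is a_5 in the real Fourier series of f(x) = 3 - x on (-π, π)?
a_5 = (1/π) ∫_{-π}^{π} f(x)·cos(5x) dx.
Evaluate the integral (use parity and integration by parts as needed): a_5 = 0.

Final answer: 0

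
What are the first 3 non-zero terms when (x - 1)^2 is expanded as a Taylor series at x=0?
x^2 - 2·x + 1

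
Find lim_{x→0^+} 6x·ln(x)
This is a 0·∞ indeterminate form at x → 0⁺.
Rewrite the product as 6·ln(x) / x^(-1) and apply L'Hôpital, or use the standard hierarchy x^(-1) ≫ |ln x| as x → 0⁺.
The indeterminate product → 0, so the limit = 0.

Final answer: 0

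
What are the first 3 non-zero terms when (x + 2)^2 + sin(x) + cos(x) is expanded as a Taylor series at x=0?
x^2/2 + 5·x + 5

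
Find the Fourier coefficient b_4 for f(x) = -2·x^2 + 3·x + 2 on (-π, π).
b_4 = (1/π) ∫_{-π}^{π} f(x)·sin(4x) dx.
Evaluate the integral (use parity and integration by parts as needed): b_4 = -3/2.

Final answer: -3/2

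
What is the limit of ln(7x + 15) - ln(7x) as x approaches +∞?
This is an ∞ − ∞ indeterminate form.
Combine the logarithms: ln(7x+15) − ln(7x) = ln((7x+15)/(7x)) = ln(1 + 15/(7x)) → ln(1) = 0.
Limit = 0.

Final answer: 0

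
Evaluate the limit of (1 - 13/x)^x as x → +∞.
As x → +∞: this is the defining limit (1 - 13/x)^x → e^(-13).
Limit = e^(-13).

Final answer: e^(-13)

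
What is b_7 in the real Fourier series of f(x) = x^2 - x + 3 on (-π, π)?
b_7 = (1/π) ∫_{-π}^{π} f(x)·sin(7x) dx.
Evaluate the integral (use parity and integration by parts as needed): b_7 = -2/7.

Final answer: -2/7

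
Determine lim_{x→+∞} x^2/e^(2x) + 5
The quotient is an ∞/∞ indeterminate form as x → +∞.
The exponential denominator e^(2x) dominates the polynomial numerator (e^x ≫ x^2 as x → ∞), so the quotient → 0.
Adding the constant: 0 + 5 = 5. Limit = 5.

Final answer: 5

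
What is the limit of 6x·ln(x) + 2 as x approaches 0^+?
The product is a 0·∞ indeterminate form at x → 0⁺.
Rewrite the product as 6·ln(x) / x^(-1) and apply L'Hôpital, or use the standard hierarchy x^(-1) ≫ |ln x| as x → 0⁺.
The indeterminate product → 0, so the limit = 2.

Final answer: 2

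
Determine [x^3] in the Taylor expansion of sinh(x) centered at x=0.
Expand to order 3: sinh(x) = x^3/6 + x + O(x^4).
The coefficient of x^3 is 1/6.

Final answer: 1/6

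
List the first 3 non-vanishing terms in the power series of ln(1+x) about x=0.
x^3/3 - x^2/2 + x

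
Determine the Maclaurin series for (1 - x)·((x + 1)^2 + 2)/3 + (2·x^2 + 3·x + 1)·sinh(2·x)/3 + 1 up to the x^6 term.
4·x^6/15 + 44·x^5/45 + 4·x^4/3 + 13·x^3/9 + 5·x^2/3 + x/3 + 2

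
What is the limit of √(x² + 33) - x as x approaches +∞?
This is an ∞ − ∞ indeterminate form.
Multiply and divide by the conjugate √(x²+33) + x; the x² terms cancel, leaving 33/(√(x²+33)+x) → 0.
Limit = 0.

Final answer: 0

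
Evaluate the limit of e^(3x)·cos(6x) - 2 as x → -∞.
Evaluate the dominant behaviour as x → -∞; each term tends to a finite value or vanishes.
Limit = -2.

Final answer: -2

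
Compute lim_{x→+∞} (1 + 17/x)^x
As x → +∞: this is the defining limit (1 + 17/x)^x → e^17.
Limit = e^(17).

Final answer: e^(17)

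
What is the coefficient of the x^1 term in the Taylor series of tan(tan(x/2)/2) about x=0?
Expand to order 1: tan(tan(x/2)/2) = x/4 + O(x^2).
The coefficient of x^1 is 1/4.

Final answer: 1/4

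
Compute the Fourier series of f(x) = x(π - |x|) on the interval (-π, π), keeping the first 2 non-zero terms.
8·sin(x)/π + 8·sin(3·x)/(27·π)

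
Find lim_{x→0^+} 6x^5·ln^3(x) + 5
The product is a 0·∞ indeterminate form at x → 0⁺.
Rewrite the product as 6·ln^3(x) / x^(-5) and apply L'Hôpital, or use the standard hierarchy x^(-5) ≫ |ln x|^3 as x → 0⁺.
The indeterminate product → 0, so the limit = 5.

Final answer: 5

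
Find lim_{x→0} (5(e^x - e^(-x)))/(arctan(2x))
Both numerator and denominator → 0 as x → 0; this is a 0/0 indeterminate form.
Expand each to leading order near x = 0: numerator ~ 10·x, denominator ~ 2·x.
The limit of the ratio is 5.

Final answer: 5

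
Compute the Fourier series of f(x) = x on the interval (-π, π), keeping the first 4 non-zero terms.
2·sin(x) - sin(2·x) + 2·sin(3·x)/3 - sin(4·x)/2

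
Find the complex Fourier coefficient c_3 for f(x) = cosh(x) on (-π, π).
Compute the real Fourier coefficients first: a_3 = -sinh(π)/(5·π), b_3 = 0.
Then c_3 = (a_3 − i·b_3)/2 = -sinh(π)/(10·π).

Final answer: -sinh(π)/(10·π)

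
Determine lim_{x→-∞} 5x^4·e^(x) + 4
The product is a 0·∞ indeterminate form at x → -∞.
Rewrite the product as 5x^4 / e^(-x) (an ∞/∞ form) and apply L'Hôpital, or use the standard hierarchy e^(|x|) ≫ |x^4| as x → -∞.
The indeterminate product → 0, so the limit = 4.

Final answer: 4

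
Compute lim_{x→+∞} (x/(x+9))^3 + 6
As x → +∞: x/(x+9) = 1/(1 + 9/x) → 1, and the 3rd power of a limit-1 base also → 1; with the additive constant, 1 + 6 = 7.
Limit = 7.

Final answer: 7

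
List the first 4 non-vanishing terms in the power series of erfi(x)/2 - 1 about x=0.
x^5/(10·√(π)) + x^3/(3·√(π)) + x/√(π) - 1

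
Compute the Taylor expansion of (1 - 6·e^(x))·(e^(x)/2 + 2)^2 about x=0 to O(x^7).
-83·x^6/32 - 305·x^5/48 - 221·x^4/16 - 313·x^3/12 - 165·x^2/4 - 50·x - 125/4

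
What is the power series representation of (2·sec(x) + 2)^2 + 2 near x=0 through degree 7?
197·x^6/90 + 13·x^4/3 + 8·x^2 + 18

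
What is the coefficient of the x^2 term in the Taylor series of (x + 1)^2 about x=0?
Expand to order 2: (x + 1)^2 = x^2 + 2·x + 1 + O(x^3).
The coefficient of x^2 is 1.

Final answer: 1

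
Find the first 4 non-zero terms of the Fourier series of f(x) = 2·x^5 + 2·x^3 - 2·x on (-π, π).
(-76·π^2 + 4·π^4 + 452)·sin(x) + (-2·π^4 - 10 + 8·π^2)·sin(2·x) + (-44·π^2/27 - 20/81 + 4·π^4/3)·sin(3·x) + (-π^4 + 29/32 + π^2/4)·sin(4·x)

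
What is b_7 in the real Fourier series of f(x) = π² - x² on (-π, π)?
b_7 = (1/π) ∫_{-π}^{π} f(x)·sin(7x) dx.
Evaluate the integral (use parity and integration by parts as needed): b_7 = 0.

Final answer: 0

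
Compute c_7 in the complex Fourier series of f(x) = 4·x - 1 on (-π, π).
Compute the real Fourier coefficients first: a_7 = 0, b_7 = 8/7.
Then c_7 = (a_7 − i·b_7)/2 = -4·i/7.

Final answer: -4·i/7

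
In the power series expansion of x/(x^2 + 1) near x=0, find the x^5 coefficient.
Expand to order 5: x/(x^2 + 1) = x^5 - x^3 + x + O(x^6).
The coefficient of x^5 is 1.

Final answer: 1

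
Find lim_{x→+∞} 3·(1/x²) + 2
Evaluate the dominant behaviour as x → +∞; each term tends to a finite value or vanishes.
Limit = 2.

Final answer: 2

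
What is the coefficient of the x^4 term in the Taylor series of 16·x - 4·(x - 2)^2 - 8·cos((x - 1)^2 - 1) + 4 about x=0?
Expand to order 4: 16·x - 4·(x - 2)^2 - 8·cos((x - 1)^2 - 1) + 4 = -4·x^4/3 - 16·x^3 + 12·x^2 + 32·x - 20 + O(x^5).
The coefficient of x^4 is -4/3.

Final answer: -4/3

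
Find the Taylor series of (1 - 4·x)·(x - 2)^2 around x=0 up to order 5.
-4·x^3 + 17·x^2 - 20·x + 4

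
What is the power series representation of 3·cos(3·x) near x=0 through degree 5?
81·x^4/8 - 27·x^2/2 + 3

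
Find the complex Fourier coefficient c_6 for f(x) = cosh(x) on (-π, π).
Compute the real Fourier coefficients first: a_6 = 2·sinh(π)/(37·π), b_6 = 0.
Then c_6 = (a_6 − i·b_6)/2 = sinh(π)/(37·π).

Final answer: sinh(π)/(37·π)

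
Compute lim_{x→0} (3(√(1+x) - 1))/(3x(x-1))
Both numerator and denominator → 0 as x → 0; this is a 0/0 indeterminate form.
Expand each to leading order near x = 0: numerator ~ 3·x/2, denominator ~ -3·x.
The limit of the ratio is -1/2.

Final answer: -1/2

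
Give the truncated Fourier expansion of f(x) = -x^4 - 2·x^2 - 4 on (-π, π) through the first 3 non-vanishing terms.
(-40 + 8·π^2)·cos(x) + (1 - 2·π^2)·cos(2·x) - π^4/5 - 2·π^2/3 - 4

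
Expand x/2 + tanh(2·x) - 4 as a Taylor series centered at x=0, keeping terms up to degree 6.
64·x^5/15 - 8·x^3/3 + 5·x/2 - 4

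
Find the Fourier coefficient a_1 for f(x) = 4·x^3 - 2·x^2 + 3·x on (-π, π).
a_1 = (1/π) ∫_{-π}^{π} f(x)·cos(1x) dx.
Evaluate the integral (use parity and integration by parts as needed): a_1 = 8.

Final answer: 8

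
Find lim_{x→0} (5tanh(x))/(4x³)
Both numerator and denominator → 0 as x → 0; this is a 0/0 indeterminate form.
Expand each to leading order near x = 0: numerator ~ 5·x, denominator ~ 4·x^3.
The limit of the ratio is ∞.

Final answer: ∞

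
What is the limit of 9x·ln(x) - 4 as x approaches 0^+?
The product is a 0·∞ indeterminate form at x → 0⁺.
Rewrite the product as 9·ln(x) / x^(-1) and apply L'Hôpital, or use the standard hierarchy x^(-1) ≫ |ln x| as x → 0⁺.
The indeterminate product → 0, so the limit = -4.

Final answer: -4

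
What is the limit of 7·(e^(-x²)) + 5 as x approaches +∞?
Evaluate the dominant behaviour as x → +∞; each term tends to a finite value or vanishes.
Limit = 5.

Final answer: 5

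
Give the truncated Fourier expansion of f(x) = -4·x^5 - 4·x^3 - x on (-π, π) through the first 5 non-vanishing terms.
(-914 - 8·π^4 + 152·π^2)·sin(x) + (-16·π^2 + 25 + 4·π^4)·sin(2·x) + (-8·π^4/3 - 230/81 + 88·π^2/27)·sin(3·x) + (-π^2/2 + 11/16 + 2·π^4)·sin(4·x) + (-8·π^4/5 - 8·π^2/25 - 202/625)·sin(5·x)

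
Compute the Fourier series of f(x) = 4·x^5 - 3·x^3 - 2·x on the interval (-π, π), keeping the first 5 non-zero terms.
(-166·π^2 + 8·π^4 + 992)·sin(x) + (-4·π^4 - 65/2 + 23·π^2)·sin(2·x) + (-214·π^2/27 + 320/81 + 8·π^4/3)·sin(3·x) + (-2·π^4 - 1/2 + 4·π^2)·sin(4·x) + (-62·π^2/25 - 128/625 + 8·π^4/5)·sin(5·x)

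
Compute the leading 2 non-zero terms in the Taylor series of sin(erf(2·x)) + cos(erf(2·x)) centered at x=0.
4·x/√(π) + 1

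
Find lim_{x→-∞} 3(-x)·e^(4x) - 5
The product is a 0·∞ indeterminate form at x → -∞.
Rewrite the product as 3(-x) / e^(-4x) (an ∞/∞ form) and apply L'Hôpital, or use the standard hierarchy e^(4|x|) ≫ |(-x)| as x → -∞.
The indeterminate product → 0, so the limit = -5.

Final answer: -5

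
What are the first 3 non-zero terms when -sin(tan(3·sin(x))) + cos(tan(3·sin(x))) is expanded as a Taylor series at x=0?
-9·x^2/2 - 3·x + 1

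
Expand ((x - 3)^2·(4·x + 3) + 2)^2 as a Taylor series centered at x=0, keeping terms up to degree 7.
16·x^6 - 168·x^5 + 585·x^4 - 524·x^3 - 894·x^2 + 1044·x + 841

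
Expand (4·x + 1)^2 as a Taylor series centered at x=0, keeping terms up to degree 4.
16·x^2 + 8·x + 1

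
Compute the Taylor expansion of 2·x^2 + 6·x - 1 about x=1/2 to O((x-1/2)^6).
5/2 + 8·(x - 1/2) + 2·(x - 1/2)^2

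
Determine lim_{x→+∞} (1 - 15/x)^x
As x → +∞: this is the defining limit (1 - 15/x)^x → e^(-15).
Limit = e^(-15).

Final answer: e^(-15)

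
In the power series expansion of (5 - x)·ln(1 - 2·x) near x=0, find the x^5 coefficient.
Expand to order 5: (5 - x)·ln(1 - 2·x) = -28·x^5 - 52·x^4/3 - 34·x^3/3 - 8·x^2 - 10·x + O(x^6).
The coefficient of x^5 is -28.

Final answer: -28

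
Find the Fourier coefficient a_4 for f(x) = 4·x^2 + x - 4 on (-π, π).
a_4 = (1/π) ∫_{-π}^{π} f(x)·cos(4x) dx.
Evaluate the integral (use parity and integration by parts as needed): a_4 = 1.

Final answer: 1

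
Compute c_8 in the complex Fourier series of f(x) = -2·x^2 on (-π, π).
Compute the real Fourier coefficients first: a_8 = -1/8, b_8 = 0.
Then c_8 = (a_8 − i·b_8)/2 = -1/16.

Final answer: -1/16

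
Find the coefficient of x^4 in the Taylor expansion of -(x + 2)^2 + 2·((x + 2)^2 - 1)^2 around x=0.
Expand to order 4: -(x + 2)^2 + 2·((x + 2)^2 - 1)^2 = 2·x^4 + 16·x^3 + 43·x^2 + 44·x + 14 + O(x^5).
The coefficient of x^4 is 2.

Final answer: 2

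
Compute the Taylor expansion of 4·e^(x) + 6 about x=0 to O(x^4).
2·x^3/3 + 2·x^2 + 4·x + 10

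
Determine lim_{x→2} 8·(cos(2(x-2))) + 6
Direct substitution at x = 2 gives 14.

Final answer: 14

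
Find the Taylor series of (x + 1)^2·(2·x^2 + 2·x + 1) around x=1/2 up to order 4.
45/8 + 33·(x - 1/2)/2 + 19·(x - 1/2)^2 + 10·(x - 1/2)^3 + 2·(x - 1/2)^4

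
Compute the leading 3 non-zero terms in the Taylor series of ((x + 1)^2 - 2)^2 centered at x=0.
2·x^2 - 4·x + 1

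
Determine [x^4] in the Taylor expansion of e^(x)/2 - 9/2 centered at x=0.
Expand to order 4: e^(x)/2 - 9/2 = x^4/48 + x^3/12 + x^2/4 + x/2 - 4 + O(x^5).
The coefficient of x^4 is 1/48.

Final answer: 1/48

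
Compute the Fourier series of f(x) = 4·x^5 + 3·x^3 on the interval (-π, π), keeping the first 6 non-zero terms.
(-154·π^2 + 8·π^4 + 924)·sin(x) + (-4·π^4 - 51/2 + 17·π^2)·sin(2·x) + (-106·π^2/27 + 212/81 + 8·π^4/3)·sin(3·x) + (-2·π^4 - 3/8 + π^2)·sin(4·x) + (-2·π^2/25 + 12/625 + 8·π^4/5)·sin(5·x) + (-4·π^4/3 - 7·π^2/27 + 7/162)·sin(6·x)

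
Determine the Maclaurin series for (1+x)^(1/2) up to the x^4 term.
-5·x^4/128 + x^3/16 - x^2/8 + x/2 + 1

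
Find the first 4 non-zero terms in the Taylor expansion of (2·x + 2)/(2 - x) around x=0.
3·x^3/8 + 3·x^2/4 + 3·x/2 + 1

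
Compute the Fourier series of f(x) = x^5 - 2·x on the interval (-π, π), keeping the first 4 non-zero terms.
(-40·π^2 + 2·π^4 + 236)·sin(x) + (-π^4 - 11/2 + 5·π^2)·sin(2·x) + (-40·π^2/27 - 28/81 + 2·π^4/3)·sin(3·x) + (-π^4/2 + 49/64 + 5·π^2/8)·sin(4·x)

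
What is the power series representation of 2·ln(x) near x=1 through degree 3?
2·(x - 1) - (x - 1)^2 + 2·(x - 1)^3/3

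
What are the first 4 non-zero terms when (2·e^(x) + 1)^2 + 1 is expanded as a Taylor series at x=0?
6·x^3 + 10·x^2 + 12·x + 10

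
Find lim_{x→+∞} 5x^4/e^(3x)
This is an ∞/∞ indeterminate form as x → +∞.
The exponential denominator e^(3x) dominates the polynomial numerator (e^x ≫ x^4 as x → ∞), so the quotient → 0.
Limit = 0.

Final answer: 0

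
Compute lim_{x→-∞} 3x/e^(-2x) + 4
The quotient is an ∞/∞ indeterminate form as x → -∞.
Compare growth rates of the dominant terms (exponentials ≫ polynomials ≫ logarithms), or apply L'Hôpital's rule; the quotient → 0.
Adding the constant: 0 + 4 = 4. Limit = 4.

Final answer: 4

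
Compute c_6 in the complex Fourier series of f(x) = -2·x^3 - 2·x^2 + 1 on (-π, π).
Compute the real Fourier coefficients first: a_6 = -2/9, b_6 = -1/9 + 2·π^2/3.
Then c_6 = (a_6 − i·b_6)/2 = -1/9 - i·π^2/3 + i/18.

Final answer: -1/9 - i·π^2/3 + i/18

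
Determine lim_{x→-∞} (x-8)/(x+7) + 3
Evaluate the dominant behaviour as x → -∞; each term tends to a finite value or vanishes.
Limit = 4.

Final answer: 4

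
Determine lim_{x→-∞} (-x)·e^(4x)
This is a 0·∞ indeterminate form at x → -∞.
Rewrite the product as (-x) / e^(-4x) (an ∞/∞ form) and apply L'Hôpital, or use the standard hierarchy e^(4|x|) ≫ |(-x)| as x → -∞.
The indeterminate product → 0, so the limit = 0.

Final answer: 0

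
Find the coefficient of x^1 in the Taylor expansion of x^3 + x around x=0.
Expand to order 1: x^3 + x = x + O(x^2).
The coefficient of x^1 is 1.

Final answer: 1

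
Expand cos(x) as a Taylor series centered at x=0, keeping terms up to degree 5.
x^4/24 - x^2/2 + 1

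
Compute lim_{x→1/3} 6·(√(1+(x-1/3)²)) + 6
Direct substitution at x = 1/3 gives 12.

Final answer: 12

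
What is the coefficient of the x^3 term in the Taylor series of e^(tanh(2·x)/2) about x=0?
Expand to order 3: e^(tanh(2·x)/2) = -7·x^3/6 + x^2/2 + x + 1 + O(x^4).
The coefficient of x^3 is -7/6.

Final answer: -7/6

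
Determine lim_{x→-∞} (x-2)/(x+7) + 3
Evaluate the dominant behaviour as x → -∞; each term tends to a finite value or vanishes.
Limit = 4.

Final answer: 4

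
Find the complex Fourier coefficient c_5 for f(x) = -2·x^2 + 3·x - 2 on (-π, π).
Compute the real Fourier coefficients first: a_5 = 8/25, b_5 = 6/5.
Then c_5 = (a_5 − i·b_5)/2 = 4/25 - 3·i/5.

Final answer: 4/25 - 3·i/5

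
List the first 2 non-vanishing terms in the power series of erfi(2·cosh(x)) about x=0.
2·x^2·e^(4)/√(π) + erfi(2)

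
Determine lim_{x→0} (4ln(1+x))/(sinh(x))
Both numerator and denominator → 0 as x → 0; this is a 0/0 indeterminate form.
Expand each to leading order near x = 0: numerator ~ 4·x, denominator ~ x.
The limit of the ratio is 4.

Final answer: 4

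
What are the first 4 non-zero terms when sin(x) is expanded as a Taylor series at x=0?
-x^7/5040 + x^5/120 - x^3/6 + x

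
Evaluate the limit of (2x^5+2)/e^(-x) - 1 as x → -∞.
The quotient is an ∞/∞ indeterminate form as x → -∞.
Compare growth rates of the dominant terms (exponentials ≫ polynomials ≫ logarithms), or apply L'Hôpital's rule; the quotient → 0.
Adding the constant: 0 - 1 = -1. Limit = -1.

Final answer: -1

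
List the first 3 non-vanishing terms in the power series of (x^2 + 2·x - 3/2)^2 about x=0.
x^2 - 6·x + 9/4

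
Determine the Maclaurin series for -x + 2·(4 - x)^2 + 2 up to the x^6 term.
2·x^2 - 17·x + 34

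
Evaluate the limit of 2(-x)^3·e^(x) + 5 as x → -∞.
The product is a 0·∞ indeterminate form at x → -∞.
Rewrite the product as 2(-x)^3 / e^(-x) (an ∞/∞ form) and apply L'Hôpital, or use the standard hierarchy e^(|x|) ≫ |(-x)^3| as x → -∞.
The indeterminate product → 0, so the limit = 5.

Final answer: 5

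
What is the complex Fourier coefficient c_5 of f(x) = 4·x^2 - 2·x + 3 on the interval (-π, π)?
Compute the real Fourier coefficients first: a_5 = -16/25, b_5 = -4/5.
Then c_5 = (a_5 − i·b_5)/2 = -8/25 + 2·i/5.

Final answer: -8/25 + 2·i/5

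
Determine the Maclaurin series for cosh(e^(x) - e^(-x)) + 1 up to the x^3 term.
2·x^2 + 2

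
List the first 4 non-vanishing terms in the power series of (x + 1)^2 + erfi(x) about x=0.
2·x^3/(3·√(π)) + x^2 + x·(2/√(π) + 2) + 1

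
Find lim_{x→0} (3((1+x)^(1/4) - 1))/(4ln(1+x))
Both numerator and denominator → 0 as x → 0; this is a 0/0 indeterminate form.
Expand each to leading order near x = 0: numerator ~ 3·x/4, denominator ~ 4·x.
The limit of the ratio is 3/16.

Final answer: 3/16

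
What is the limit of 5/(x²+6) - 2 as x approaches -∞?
Evaluate the dominant behaviour as x → -∞; each term tends to a finite value or vanishes.
Limit = -2.

Final answer: -2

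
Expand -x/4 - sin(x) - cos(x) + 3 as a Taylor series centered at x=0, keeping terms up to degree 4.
-x^4/24 + x^3/6 + x^2/2 - 5·x/4 + 2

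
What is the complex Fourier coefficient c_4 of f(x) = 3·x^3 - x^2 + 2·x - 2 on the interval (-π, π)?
Compute the real Fourier coefficients first: a_4 = -1/4, b_4 = -3·π^2/2 - 7/16.
Then c_4 = (a_4 − i·b_4)/2 = -1/8 + 7·i/32 + 3·i·π^2/4.

Final answer: -1/8 + 7·i/32 + 3·i·π^2/4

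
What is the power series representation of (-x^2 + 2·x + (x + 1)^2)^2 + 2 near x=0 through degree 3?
16·x^2 + 8·x + 3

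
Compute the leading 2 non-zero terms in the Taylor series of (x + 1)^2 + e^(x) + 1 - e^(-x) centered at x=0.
4·x + 2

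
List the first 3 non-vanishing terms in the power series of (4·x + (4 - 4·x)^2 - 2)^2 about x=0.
1232·x^2 - 784·x + 196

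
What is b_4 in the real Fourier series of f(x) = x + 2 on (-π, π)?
b_4 = (1/π) ∫_{-π}^{π} f(x)·sin(4x) dx.
Evaluate the integral (use parity and integration by parts as needed): b_4 = -1/2.

Final answer: -1/2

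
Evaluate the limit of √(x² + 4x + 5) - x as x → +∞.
This is an ∞ − ∞ indeterminate form.
Multiply and divide by the conjugate √(x²+4x + 5) + x; the x² terms cancel, leaving (4x + 5)/(√(x²+4x + 5)+x) → 4/2 = 2.
Limit = 2.

Final answer: 2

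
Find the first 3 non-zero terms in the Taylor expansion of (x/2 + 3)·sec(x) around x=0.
3·x^2/2 + x/2 + 3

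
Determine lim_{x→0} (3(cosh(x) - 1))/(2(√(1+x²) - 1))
Both numerator and denominator → 0 as x → 0; this is a 0/0 indeterminate form.
Expand each to leading order near x = 0: numerator ~ 3·x^2/2, denominator ~ x^2.
The limit of the ratio is 3/2.

Final answer: 3/2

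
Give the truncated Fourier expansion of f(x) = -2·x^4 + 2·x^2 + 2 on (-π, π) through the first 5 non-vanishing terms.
(-104 + 16·π^2)·cos(x) + (8 - 4·π^2)·cos(2·x) + (-56/27 + 16·π^2/9)·cos(3·x) + (7/8 - π^2)·cos(4·x) - 2·π^4/5 + 2 + 2·π^2/3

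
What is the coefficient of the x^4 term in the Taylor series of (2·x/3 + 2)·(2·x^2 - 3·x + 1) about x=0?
Expand to order 4: (2·x/3 + 2)·(2·x^2 - 3·x + 1) = 4·x^3/3 + 2·x^2 - 16·x/3 + 2 + O(x^5).
The coefficient of x^4 is 0.

Final answer: 0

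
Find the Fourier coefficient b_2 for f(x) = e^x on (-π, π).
b_2 = (1/π) ∫_{-π}^{π} f(x)·sin(2x) dx.
Evaluate the integral (use parity and integration by parts as needed): b_2 = (2 - 2·e^(2·π))·e^(-π)/(5·π).

Final answer: (2 - 2·e^(2·π))·e^(-π)/(5·π)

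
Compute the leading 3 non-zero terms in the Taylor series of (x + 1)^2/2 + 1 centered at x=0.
x^2/2 + x + 3/2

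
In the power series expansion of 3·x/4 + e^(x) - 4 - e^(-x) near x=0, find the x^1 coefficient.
Expand to order 1: 3·x/4 + e^(x) - 4 - e^(-x) = 11·x/4 - 4 + O(x^2).
The coefficient of x^1 is 11/4.

Final answer: 11/4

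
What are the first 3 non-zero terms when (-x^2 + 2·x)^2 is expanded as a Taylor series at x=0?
x^4 - 4·x^3 + 4·x^2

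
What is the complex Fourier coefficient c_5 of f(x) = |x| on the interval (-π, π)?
Compute the real Fourier coefficients first: a_5 = -4/(25·π), b_5 = 0.
Then c_5 = (a_5 − i·b_5)/2 = -2/(25·π).

Final answer: -2/(25·π)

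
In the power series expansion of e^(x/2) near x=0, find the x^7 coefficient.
Expand to order 7: e^(x/2) = x^7/645120 + x^6/46080 + x^5/3840 + x^4/384 + x^3/48 + x^2/8 + x/2 + 1 + O(x^8).
The coefficient of x^7 is 1/645120.

Final answer: 1/645120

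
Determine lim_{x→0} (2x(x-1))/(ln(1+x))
Both numerator and denominator → 0 as x → 0; this is a 0/0 indeterminate form.
Expand each to leading order near x = 0: numerator ~ -2·x, denominator ~ x.
The limit of the ratio is -2.

Final answer: -2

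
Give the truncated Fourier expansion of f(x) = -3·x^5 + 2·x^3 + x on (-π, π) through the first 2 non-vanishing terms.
(-742 - 6·π^4 + 124·π^2)·sin(x) + (-17·π^2 + 49/2 + 3·π^4)·sin(2·x)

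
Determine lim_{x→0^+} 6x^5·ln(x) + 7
The product is a 0·∞ indeterminate form at x → 0⁺.
Rewrite the product as 6·ln(x) / x^(-5) and apply L'Hôpital, or use the standard hierarchy x^(-5) ≫ |ln x| as x → 0⁺.
The indeterminate product → 0, so the limit = 7.

Final answer: 7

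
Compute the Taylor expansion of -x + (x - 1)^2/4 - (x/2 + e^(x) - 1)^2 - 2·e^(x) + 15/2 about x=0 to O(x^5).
-5·x^4/6 - 11·x^3/6 - 3·x^2 - 7·x/2 + 23/4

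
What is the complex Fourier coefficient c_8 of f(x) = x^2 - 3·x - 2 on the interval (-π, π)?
Compute the real Fourier coefficients first: a_8 = 1/16, b_8 = 3/4.
Then c_8 = (a_8 − i·b_8)/2 = 1/32 - 3·i/8.

Final answer: 1/32 - 3·i/8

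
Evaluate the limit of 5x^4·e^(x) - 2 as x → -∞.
The product is a 0·∞ indeterminate form at x → -∞.
Rewrite the product as 5x^4 / e^(-x) (an ∞/∞ form) and apply L'Hôpital, or use the standard hierarchy e^(|x|) ≫ |x^4| as x → -∞.
The indeterminate product → 0, so the limit = -2.

Final answer: -2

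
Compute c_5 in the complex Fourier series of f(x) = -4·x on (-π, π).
Compute the real Fourier coefficients first: a_5 = 0, b_5 = -8/5.
Then c_5 = (a_5 − i·b_5)/2 = 4·i/5.

Final answer: 4·i/5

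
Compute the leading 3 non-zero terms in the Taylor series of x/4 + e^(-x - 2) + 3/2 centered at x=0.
x^2·e^(-2)/2 + x·(1/4 - e^(-2)) + e^(-2) + 3/2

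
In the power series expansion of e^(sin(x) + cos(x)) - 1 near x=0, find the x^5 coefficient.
Expand to order 5: e^(sin(x) + cos(x)) - 1 = e·x^5/10 - 5·e·x^4/24 - e·x^3/2 + e·x - 1 + e + O(x^6).
The coefficient of x^5 is e/10.

Final answer: e/10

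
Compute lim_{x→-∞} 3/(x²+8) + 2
Evaluate the dominant behaviour as x → -∞; each term tends to a finite value or vanishes.
Limit = 2.

Final answer: 2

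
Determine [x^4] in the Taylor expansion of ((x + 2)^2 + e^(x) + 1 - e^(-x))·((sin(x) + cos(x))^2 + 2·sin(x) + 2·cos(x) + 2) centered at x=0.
-37/4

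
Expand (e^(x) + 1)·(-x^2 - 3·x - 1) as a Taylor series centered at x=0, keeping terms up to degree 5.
-3·x^5/10 - 25·x^4/24 - 8·x^3/3 - 11·x^2/2 - 7·x - 2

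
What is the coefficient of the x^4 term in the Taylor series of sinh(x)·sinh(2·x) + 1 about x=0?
Expand to order 4: sinh(x)·sinh(2·x) + 1 = 5·x^4/3 + 2·x^2 + 1 + O(x^5).
The coefficient of x^4 is 5/3.

Final answer: 5/3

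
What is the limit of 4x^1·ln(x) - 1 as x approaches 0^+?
The product is a 0·∞ indeterminate form at x → 0⁺.
Rewrite the product as 4·ln(x) / x^(-1) and apply L'Hôpital, or use the standard hierarchy x^(-1) ≫ |ln x| as x → 0⁺.
The indeterminate product → 0, so the limit = -1.

Final answer: -1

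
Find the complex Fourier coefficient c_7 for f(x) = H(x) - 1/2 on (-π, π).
Compute the real Fourier coefficients first: a_7 = 0, b_7 = 2/(7·π).
Then c_7 = (a_7 − i·b_7)/2 = -i/(7·π).

Final answer: -i/(7·π)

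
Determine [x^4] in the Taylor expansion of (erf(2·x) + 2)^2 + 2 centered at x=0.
Expand to order 4: (erf(2·x) + 2)^2 + 2 = -128·x^4/(3·π) - 64·x^3/(3·√(π)) + 16·x^2/π + 16·x/√(π) + 6 + O(x^5).
The coefficient of x^4 is -128/(3·π).

Final answer: -128/(3·π)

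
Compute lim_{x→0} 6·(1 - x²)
Direct substitution at x = 0 gives 6.

Final answer: 6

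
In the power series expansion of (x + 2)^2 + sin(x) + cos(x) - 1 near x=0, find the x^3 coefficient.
Expand to order 3: (x + 2)^2 + sin(x) + cos(x) - 1 = -x^3/6 + x^2/2 + 5·x + 4 + O(x^4).
The coefficient of x^3 is -1/6.

Final answer: -1/6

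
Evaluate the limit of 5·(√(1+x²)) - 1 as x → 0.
Direct substitution at x = 0 gives 4.

Final answer: 4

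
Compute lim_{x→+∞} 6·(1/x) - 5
Evaluate the dominant behaviour as x → +∞; each term tends to a finite value or vanishes.
Limit = -5.

Final answer: -5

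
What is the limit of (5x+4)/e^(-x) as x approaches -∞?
This is an ∞/∞ indeterminate form as x → -∞.
Compare growth rates of the dominant terms (exponentials ≫ polynomials ≫ logarithms), or apply L'Hôpital's rule; the quotient → 0.
Limit = 0.

Final answer: 0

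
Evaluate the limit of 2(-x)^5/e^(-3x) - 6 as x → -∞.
The quotient is an ∞/∞ indeterminate form as x → -∞.
Compare growth rates of the dominant terms (exponentials ≫ polynomials ≫ logarithms), or apply L'Hôpital's rule; the quotient → 0.
Adding the constant: 0 - 6 = -6. Limit = -6.

Final answer: -6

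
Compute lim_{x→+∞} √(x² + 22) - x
This is an ∞ − ∞ indeterminate form.
Multiply and divide by the conjugate √(x²+22) + x; the x² terms cancel, leaving 22/(√(x²+22)+x) → 0.
Limit = 0.

Final answer: 0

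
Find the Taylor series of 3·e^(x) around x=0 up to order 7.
x^7/1680 + x^6/240 + x^5/40 + x^4/8 + x^3/2 + 3·x^2/2 + 3·x + 3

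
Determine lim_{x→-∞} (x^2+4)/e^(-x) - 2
The quotient is an ∞/∞ indeterminate form as x → -∞.
Compare growth rates of the dominant terms (exponentials ≫ polynomials ≫ logarithms), or apply L'Hôpital's rule; the quotient → 0.
Adding the constant: 0 - 2 = -2. Limit = -2.

Final answer: -2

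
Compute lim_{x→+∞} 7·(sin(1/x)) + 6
Evaluate the dominant behaviour as x → +∞; each term tends to a finite value or vanishes.
Limit = 6.

Final answer: 6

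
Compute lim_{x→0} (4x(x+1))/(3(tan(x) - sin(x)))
Both numerator and denominator → 0 as x → 0; this is a 0/0 indeterminate form.
Expand each to leading order near x = 0: numerator ~ 4·x, denominator ~ 3·x^3/2.
The limit of the ratio is ∞.

Final answer: ∞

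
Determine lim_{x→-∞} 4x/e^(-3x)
This is an ∞/∞ indeterminate form as x → -∞.
Compare growth rates of the dominant terms (exponentials ≫ polynomials ≫ logarithms), or apply L'Hôpital's rule; the quotient → 0.
Limit = 0.

Final answer: 0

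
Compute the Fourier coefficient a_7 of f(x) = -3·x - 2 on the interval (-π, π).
a_7 = (1/π) ∫_{-π}^{π} f(x)·cos(7x) dx.
Evaluate the integral (use parity and integration by parts as needed): a_7 = 0.

Final answer: 0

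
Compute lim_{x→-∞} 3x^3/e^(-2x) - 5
The quotient is an ∞/∞ indeterminate form as x → -∞.
Compare growth rates of the dominant terms (exponentials ≫ polynomials ≫ logarithms), or apply L'Hôpital's rule; the quotient → 0.
Adding the constant: 0 - 5 = -5. Limit = -5.

Final answer: -5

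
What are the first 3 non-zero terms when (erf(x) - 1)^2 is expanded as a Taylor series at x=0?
4·x^2/π - 4·x/√(π) + 1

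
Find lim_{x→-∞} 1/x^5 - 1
Evaluate the dominant behaviour as x → -∞; each term tends to a finite value or vanishes.
Limit = -1.

Final answer: -1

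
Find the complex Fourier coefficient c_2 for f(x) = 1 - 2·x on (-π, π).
Compute the real Fourier coefficients first: a_2 = 0, b_2 = 2.
Then c_2 = (a_2 − i·b_2)/2 = -i.

Final answer: -i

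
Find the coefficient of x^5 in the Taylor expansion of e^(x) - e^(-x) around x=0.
Expand to order 5: e^(x) - e^(-x) = x^5/60 + x^3/3 + 2·x + O(x^6).
The coefficient of x^5 is 1/60.

Final answer: 1/60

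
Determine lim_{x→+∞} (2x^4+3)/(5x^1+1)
This is an ∞/∞ indeterminate form as x → +∞.
Divide numerator and denominator by x^4 and let the lower-order terms vanish; the numerator's degree 4 exceeds the denominator's degree 1, so the quotient diverges.
Limit = ∞.

Final answer: ∞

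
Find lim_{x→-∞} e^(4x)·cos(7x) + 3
Evaluate the dominant behaviour as x → -∞; each term tends to a finite value or vanishes.
Limit = 3.

Final answer: 3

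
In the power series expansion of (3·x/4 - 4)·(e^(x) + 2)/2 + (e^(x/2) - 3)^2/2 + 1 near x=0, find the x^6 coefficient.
Expand to order 6: (3·x/4 - 4)·(e^(x) + 2)/2 + (e^(x/2) - 3)^2/2 + 1 = x^6/1024 + 3·x^5/1280 - x^4/128 - x^3/8 - 3·x^2/4 - 15·x/8 - 3 + O(x^7).
The coefficient of x^6 is 1/1024.

Final answer: 1/1024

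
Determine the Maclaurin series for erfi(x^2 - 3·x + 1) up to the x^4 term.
191·e·x^4/√(π) - 66·e·x^3/√(π) + 20·e·x^2/√(π) - 6·e·x/√(π) + erfi(1)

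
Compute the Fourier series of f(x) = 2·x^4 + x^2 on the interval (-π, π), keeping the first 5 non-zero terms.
(92 - 16·π^2)·cos(x) + (-5 + 4·π^2)·cos(2·x) + (20/27 - 16·π^2/9)·cos(3·x) + (-1/8 + π^2)·cos(4·x) + π^2/3 + 2·π^4/5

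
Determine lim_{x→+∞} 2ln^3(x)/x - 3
The quotient is an ∞/∞ indeterminate form as x → +∞.
The polynomial denominator x dominates the logarithmic numerator (any positive power of x ≫ ln^3(x) as x → ∞), so the quotient → 0.
Adding the constant: 0 - 3 = -3. Limit = -3.

Final answer: -3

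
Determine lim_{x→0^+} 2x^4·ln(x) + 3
The product is a 0·∞ indeterminate form at x → 0⁺.
Rewrite the product as 2·ln(x) / x^(-4) and apply L'Hôpital, or use the standard hierarchy x^(-4) ≫ |ln x| as x → 0⁺.
The indeterminate product → 0, so the limit = 3.

Final answer: 3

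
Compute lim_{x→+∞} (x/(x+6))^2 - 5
As x → +∞: x/(x+6) = 1/(1 + 6/x) → 1, and the 2nd power of a limit-1 base also → 1; with the additive constant, 1 - 5 = -4.
Limit = -4.

Final answer: -4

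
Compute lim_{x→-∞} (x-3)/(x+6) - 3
Evaluate the dominant behaviour as x → -∞; each term tends to a finite value or vanishes.
Limit = -2.

Final answer: -2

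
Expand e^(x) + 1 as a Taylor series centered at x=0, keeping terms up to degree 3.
x^3/6 + x^2/2 + x + 2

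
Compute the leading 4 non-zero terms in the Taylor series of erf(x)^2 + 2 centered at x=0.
56·x^6/(45·π) - 8·x^4/(3·π) + 4·x^2/π + 2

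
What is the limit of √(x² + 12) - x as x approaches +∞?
This is an ∞ − ∞ indeterminate form.
Multiply and divide by the conjugate √(x²+12) + x; the x² terms cancel, leaving 12/(√(x²+12)+x) → 0.
Limit = 0.

Final answer: 0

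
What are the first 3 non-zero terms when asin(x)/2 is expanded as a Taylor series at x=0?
3·x^5/80 + x^3/12 + x/2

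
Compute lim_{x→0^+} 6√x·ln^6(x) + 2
The product is a 0·∞ indeterminate form at x → 0⁺.
Rewrite the product as 6·ln^6(x) / x^(-1/2) and apply L'Hôpital, or use the standard hierarchy x^(-1/2) ≫ |ln x|^6 as x → 0⁺.
The indeterminate product → 0, so the limit = 2.

Final answer: 2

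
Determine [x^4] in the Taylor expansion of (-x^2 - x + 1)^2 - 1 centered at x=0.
Expand to order 4: (-x^2 - x + 1)^2 - 1 = x^4 + 2·x^3 - x^2 - 2·x + O(x^5).
The coefficient of x^4 is 1.

Final answer: 1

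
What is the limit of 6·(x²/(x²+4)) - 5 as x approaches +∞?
Evaluate the dominant behaviour as x → +∞; each term tends to a finite value or vanishes.
Limit = 1.

Final answer: 1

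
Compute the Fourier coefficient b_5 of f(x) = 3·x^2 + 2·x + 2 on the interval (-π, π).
b_5 = (1/π) ∫_{-π}^{π} f(x)·sin(5x) dx.
Evaluate the integral (use parity and integration by parts as needed): b_5 = 4/5.

Final answer: 4/5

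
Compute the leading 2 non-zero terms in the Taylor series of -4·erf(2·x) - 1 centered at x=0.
-16·x/√(π) - 1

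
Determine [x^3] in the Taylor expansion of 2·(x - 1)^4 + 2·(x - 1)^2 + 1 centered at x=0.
Expand to order 3: 2·(x - 1)^4 + 2·(x - 1)^2 + 1 = -8·x^3 + 14·x^2 - 12·x + 5 + O(x^4).
The coefficient of x^3 is -8.

Final answer: -8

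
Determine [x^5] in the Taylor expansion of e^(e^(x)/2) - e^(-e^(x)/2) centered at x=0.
-23·e^(-1/2)/3840 + 257·e^(1/2)/3840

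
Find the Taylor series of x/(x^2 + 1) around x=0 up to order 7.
-x^7 + x^5 - x^3 + x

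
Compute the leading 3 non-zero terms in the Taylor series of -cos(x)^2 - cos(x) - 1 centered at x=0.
-3·x^4/8 + 3·x^2/2 - 3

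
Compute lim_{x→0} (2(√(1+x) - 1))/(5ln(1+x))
Both numerator and denominator → 0 as x → 0; this is a 0/0 indeterminate form.
Expand each to leading order near x = 0: numerator ~ x, denominator ~ 5·x.
The limit of the ratio is 1/5.

Final answer: 1/5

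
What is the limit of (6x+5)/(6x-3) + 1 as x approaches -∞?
Evaluate the dominant behaviour as x → -∞; each term tends to a finite value or vanishes.
Limit = 2.

Final answer: 2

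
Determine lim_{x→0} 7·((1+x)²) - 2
Direct substitution at x = 0 gives 5.

Final answer: 5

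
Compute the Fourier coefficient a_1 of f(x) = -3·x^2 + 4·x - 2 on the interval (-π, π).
a_1 = (1/π) ∫_{-π}^{π} f(x)·cos(1x) dx.
Evaluate the integral (use parity and integration by parts as needed): a_1 = 12.

Final answer: 12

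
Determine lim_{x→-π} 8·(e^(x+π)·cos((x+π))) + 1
Direct substitution at x = -π gives 9.

Final answer: 9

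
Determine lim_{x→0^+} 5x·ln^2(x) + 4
The product is a 0·∞ indeterminate form at x → 0⁺.
Rewrite the product as 5·ln^2(x) / x^(-1) and apply L'Hôpital, or use the standard hierarchy x^(-1) ≫ |ln x|^2 as x → 0⁺.
The indeterminate product → 0, so the limit = 4.

Final answer: 4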